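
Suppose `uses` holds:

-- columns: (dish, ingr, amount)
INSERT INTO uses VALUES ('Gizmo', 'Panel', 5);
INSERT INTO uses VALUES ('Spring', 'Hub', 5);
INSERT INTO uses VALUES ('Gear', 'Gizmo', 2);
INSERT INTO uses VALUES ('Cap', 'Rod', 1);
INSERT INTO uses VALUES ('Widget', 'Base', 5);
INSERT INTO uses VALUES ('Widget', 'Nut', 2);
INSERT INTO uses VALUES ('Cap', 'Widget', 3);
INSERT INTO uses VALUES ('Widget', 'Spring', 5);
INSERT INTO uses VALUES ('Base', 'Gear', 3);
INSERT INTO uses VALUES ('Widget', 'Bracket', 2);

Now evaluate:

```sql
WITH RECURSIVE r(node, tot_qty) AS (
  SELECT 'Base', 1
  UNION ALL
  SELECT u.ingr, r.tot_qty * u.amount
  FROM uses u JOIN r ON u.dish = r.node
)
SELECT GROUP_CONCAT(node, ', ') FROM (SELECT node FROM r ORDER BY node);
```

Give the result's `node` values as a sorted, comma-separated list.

Base, Gear, Gizmo, Panel

Base: (Base, tot_qty=1).
Iteration 1: components of {Base} -> Gear = 1*3 = 3.
Iteration 2: components of {Gear} -> Gizmo = 3*2 = 6.
Iteration 3: components of {Gizmo} -> Panel = 6*5 = 30.
Iteration 4: no further components; recursion stops.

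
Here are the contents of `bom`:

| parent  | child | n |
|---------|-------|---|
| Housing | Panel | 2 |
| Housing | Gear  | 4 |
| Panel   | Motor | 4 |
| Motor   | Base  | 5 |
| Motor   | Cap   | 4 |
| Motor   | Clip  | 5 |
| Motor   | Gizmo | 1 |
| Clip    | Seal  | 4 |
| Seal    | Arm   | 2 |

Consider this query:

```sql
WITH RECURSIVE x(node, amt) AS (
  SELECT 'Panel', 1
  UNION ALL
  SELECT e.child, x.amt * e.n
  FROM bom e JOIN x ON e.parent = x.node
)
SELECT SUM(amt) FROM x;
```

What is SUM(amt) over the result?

Base: (Panel, amt=1).
Iteration 1: components of {Panel} -> Motor = 1*4 = 4.
Iteration 2: components of {Motor} -> Base = 4*5 = 20, Cap = 4*4 = 16, Clip = 4*5 = 20, Gizmo = 4*1 = 4.
Iteration 3: components of {Base,Cap,Clip,Gizmo} -> Seal = 20*4 = 80.
Iteration 4: components of {Seal} -> Arm = 80*2 = 160.
Iteration 5: no further components; recursion stops.
SUM(amt) = 1 + 4 + 20 + 16 + 20 + 4 + 80 + 160 = 305.

305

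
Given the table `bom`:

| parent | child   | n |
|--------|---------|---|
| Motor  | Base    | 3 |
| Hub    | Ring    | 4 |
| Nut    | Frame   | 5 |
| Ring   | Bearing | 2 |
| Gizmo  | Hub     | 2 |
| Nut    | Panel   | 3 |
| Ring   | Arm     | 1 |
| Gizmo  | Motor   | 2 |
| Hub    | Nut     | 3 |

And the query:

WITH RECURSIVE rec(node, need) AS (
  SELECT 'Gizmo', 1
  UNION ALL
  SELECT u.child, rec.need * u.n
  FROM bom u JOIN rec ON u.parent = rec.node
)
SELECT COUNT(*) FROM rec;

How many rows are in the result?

10

Base: (Gizmo, need=1).
Iteration 1: components of {Gizmo} -> Hub = 1*2 = 2, Motor = 1*2 = 2.
Iteration 2: components of {Hub,Motor} -> Base = 2*3 = 6, Nut = 2*3 = 6, Ring = 2*4 = 8.
Iteration 3: components of {Base,Nut,Ring} -> Arm = 8*1 = 8, Bearing = 8*2 = 16, Frame = 6*5 = 30, Panel = 6*3 = 18.
Iteration 4: no further components; recursion stops.
Total rows emitted: 10.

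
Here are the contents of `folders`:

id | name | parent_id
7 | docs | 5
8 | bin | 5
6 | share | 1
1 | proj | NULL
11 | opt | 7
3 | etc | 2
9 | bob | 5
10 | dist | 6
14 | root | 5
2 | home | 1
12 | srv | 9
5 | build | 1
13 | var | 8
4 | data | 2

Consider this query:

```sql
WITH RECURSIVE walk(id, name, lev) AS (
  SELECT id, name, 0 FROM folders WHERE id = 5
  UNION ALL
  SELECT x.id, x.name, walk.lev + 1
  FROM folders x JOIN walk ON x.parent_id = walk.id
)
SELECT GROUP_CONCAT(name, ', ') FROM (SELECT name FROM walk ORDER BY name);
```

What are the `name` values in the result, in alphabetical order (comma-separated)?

Base: id=5 (build) at lev 0.
Iteration 1: rows with parent_id in {5} -> docs (id 7, lev 1), bin (id 8, lev 1), bob (id 9, lev 1), root (id 14, lev 1).
Iteration 2: rows with parent_id in {7,8,9,14} -> opt (id 11, lev 2), srv (id 12, lev 2), var (id 13, lev 2).
Iteration 3: no rows with parent_id in {11,12,13}; recursion stops.

bin, bob, build, docs, opt, root, srv, var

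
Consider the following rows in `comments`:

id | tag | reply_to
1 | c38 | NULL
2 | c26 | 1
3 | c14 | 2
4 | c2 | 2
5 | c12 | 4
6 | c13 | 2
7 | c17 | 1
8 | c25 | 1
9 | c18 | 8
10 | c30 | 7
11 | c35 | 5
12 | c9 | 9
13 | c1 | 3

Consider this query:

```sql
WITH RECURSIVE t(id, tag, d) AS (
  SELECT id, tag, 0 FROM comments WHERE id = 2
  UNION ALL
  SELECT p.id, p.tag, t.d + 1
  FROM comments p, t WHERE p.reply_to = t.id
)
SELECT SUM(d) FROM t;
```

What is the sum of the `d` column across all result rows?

10

Base: id=2 (c26) at d 0.
Iteration 1: rows with reply_to in {2} -> c14 (id 3, d 1), c2 (id 4, d 1), c13 (id 6, d 1).
Iteration 2: rows with reply_to in {3,4,6} -> c12 (id 5, d 2), c1 (id 13, d 2).
Iteration 3: rows with reply_to in {5,13} -> c35 (id 11, d 3).
Iteration 4: no rows with reply_to in {11}; recursion stops.
SUM(d) = 0 + 1 + 1 + 1 + 2 + 2 + 3 = 10.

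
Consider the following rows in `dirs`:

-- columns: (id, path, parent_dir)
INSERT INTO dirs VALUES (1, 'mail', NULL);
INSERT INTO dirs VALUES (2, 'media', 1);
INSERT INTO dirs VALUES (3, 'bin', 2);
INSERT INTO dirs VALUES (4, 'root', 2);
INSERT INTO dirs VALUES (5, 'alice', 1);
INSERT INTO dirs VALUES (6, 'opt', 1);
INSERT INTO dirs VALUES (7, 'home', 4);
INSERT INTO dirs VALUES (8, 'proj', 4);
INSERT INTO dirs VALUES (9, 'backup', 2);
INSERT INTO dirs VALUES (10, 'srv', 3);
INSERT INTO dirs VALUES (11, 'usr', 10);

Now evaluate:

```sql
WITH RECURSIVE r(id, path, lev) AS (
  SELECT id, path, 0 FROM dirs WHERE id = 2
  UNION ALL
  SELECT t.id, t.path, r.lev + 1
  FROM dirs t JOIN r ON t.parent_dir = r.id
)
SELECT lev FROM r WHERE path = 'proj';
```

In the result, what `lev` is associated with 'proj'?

Base: id=2 (media) at lev 0.
Iteration 1: rows with parent_dir in {2} -> bin (id 3, lev 1), root (id 4, lev 1), backup (id 9, lev 1).
Iteration 2: rows with parent_dir in {3,4,9} -> home (id 7, lev 2), proj (id 8, lev 2), srv (id 10, lev 2).
Iteration 3: rows with parent_dir in {7,8,10} -> usr (id 11, lev 3).
Iteration 4: no rows with parent_dir in {11}; recursion stops.

2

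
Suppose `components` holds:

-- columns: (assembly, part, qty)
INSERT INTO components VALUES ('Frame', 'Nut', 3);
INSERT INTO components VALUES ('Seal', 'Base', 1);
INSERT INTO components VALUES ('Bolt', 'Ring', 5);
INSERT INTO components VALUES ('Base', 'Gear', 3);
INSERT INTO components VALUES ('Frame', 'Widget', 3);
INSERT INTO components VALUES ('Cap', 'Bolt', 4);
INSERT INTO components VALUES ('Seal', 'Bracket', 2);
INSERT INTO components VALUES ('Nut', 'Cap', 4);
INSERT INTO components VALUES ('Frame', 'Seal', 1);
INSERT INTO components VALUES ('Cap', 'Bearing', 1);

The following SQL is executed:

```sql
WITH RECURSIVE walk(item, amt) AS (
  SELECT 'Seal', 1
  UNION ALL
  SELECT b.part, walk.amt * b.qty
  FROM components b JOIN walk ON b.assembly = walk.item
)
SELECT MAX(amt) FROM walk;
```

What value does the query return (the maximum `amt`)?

3

Base: (Seal, amt=1).
Iteration 1: components of {Seal} -> Base = 1*1 = 1, Bracket = 1*2 = 2.
Iteration 2: components of {Base,Bracket} -> Gear = 1*3 = 3.
Iteration 3: no further components; recursion stops.
amt values: 1, 1, 2, 3; the maximum is 3.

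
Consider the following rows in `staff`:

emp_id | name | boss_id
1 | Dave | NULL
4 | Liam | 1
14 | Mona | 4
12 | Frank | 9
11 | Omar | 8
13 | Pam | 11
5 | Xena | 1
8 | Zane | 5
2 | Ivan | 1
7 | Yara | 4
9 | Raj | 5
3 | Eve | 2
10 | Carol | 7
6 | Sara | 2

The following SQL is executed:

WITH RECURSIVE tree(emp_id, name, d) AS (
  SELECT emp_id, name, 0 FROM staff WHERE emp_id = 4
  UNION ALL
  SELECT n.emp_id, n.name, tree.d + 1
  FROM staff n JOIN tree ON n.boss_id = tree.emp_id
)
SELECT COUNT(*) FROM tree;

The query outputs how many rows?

4

Base: emp_id=4 (Liam) at d 0.
Iteration 1: rows with boss_id in {4} -> Yara (id 7, d 1), Mona (id 14, d 1).
Iteration 2: rows with boss_id in {7,14} -> Carol (id 10, d 2).
Iteration 3: no rows with boss_id in {10}; recursion stops.
Total rows emitted: 4.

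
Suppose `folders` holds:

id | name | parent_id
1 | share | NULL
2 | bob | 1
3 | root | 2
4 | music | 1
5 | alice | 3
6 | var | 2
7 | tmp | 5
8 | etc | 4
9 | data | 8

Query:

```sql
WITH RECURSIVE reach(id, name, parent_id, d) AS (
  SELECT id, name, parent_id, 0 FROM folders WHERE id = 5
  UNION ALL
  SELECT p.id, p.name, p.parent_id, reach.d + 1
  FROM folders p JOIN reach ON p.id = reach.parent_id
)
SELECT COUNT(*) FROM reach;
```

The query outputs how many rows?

Base: id=5 (alice), parent_id=3, d 0.
Iteration 1: join on id=3 -> root (id 3, parent_id=2, d 1).
Iteration 2: join on id=2 -> bob (id 2, parent_id=1, d 2).
Iteration 3: join on id=1 -> share (id 1, parent_id=NULL, d 3).
Iteration 4: parent_id is NULL; no match; recursion stops.
Total rows emitted: 4.

4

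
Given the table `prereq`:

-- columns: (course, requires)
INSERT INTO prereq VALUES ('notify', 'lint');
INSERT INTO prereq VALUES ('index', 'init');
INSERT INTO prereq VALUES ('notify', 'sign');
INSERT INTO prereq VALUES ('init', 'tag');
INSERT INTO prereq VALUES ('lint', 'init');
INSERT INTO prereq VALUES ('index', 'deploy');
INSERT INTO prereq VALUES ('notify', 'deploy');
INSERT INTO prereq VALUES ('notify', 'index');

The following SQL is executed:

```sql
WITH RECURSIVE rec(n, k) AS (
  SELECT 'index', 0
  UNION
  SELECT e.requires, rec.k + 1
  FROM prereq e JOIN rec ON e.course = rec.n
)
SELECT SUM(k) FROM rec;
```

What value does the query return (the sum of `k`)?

Base: (index, k=0).
Iteration 1: edges from {index} -> (deploy, k=1), (init, k=1).
Iteration 2: edges from {deploy,init} -> (tag, k=2).
Iteration 3: no outgoing edges from {tag}; recursion stops.
SUM(k) = 0 + 1 + 1 + 2 = 4.

4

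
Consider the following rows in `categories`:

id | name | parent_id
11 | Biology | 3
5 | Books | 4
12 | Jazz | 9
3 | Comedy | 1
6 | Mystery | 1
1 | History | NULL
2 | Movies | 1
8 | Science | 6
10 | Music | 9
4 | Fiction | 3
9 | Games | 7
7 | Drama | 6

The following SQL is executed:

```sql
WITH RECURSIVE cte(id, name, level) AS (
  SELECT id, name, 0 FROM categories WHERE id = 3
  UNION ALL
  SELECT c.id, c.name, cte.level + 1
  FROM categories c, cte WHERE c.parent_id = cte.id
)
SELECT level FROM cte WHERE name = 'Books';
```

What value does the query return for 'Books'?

Base: id=3 (Comedy) at level 0.
Iteration 1: rows with parent_id in {3} -> Fiction (id 4, level 1), Biology (id 11, level 1).
Iteration 2: rows with parent_id in {4,11} -> Books (id 5, level 2).
Iteration 3: no rows with parent_id in {5}; recursion stops.

2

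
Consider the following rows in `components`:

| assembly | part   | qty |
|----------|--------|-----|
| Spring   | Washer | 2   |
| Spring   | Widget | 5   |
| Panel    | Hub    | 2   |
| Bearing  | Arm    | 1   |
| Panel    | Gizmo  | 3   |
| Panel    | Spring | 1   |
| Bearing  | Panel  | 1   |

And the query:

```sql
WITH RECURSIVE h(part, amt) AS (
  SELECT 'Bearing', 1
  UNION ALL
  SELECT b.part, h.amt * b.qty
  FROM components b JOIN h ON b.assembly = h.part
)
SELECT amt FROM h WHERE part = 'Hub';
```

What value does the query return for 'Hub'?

2

Base: (Bearing, amt=1).
Iteration 1: components of {Bearing} -> Arm = 1*1 = 1, Panel = 1*1 = 1.
Iteration 2: components of {Arm,Panel} -> Gizmo = 1*3 = 3, Hub = 1*2 = 2, Spring = 1*1 = 1.
Iteration 3: components of {Gizmo,Hub,Spring} -> Washer = 1*2 = 2, Widget = 1*5 = 5.
Iteration 4: no further components; recursion stops.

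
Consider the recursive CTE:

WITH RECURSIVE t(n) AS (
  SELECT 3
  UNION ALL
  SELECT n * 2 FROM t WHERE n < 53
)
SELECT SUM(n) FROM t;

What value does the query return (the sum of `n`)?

189

Base: n=3.
Iteration 1: 3 < 53 holds -> n = 3 * 2 = 6.
Iteration 2: 6 < 53 holds -> n = 6 * 2 = 12.
Iteration 3: 12 < 53 holds -> n = 12 * 2 = 24.
Iteration 4: 24 < 53 holds -> n = 24 * 2 = 48.
Iteration 5: 48 < 53 holds -> n = 48 * 2 = 96.
Iteration 6: 96 < 53 fails; recursion stops.
SUM(n) = 3 + 6 + 12 + 24 + 48 + 96 = 189.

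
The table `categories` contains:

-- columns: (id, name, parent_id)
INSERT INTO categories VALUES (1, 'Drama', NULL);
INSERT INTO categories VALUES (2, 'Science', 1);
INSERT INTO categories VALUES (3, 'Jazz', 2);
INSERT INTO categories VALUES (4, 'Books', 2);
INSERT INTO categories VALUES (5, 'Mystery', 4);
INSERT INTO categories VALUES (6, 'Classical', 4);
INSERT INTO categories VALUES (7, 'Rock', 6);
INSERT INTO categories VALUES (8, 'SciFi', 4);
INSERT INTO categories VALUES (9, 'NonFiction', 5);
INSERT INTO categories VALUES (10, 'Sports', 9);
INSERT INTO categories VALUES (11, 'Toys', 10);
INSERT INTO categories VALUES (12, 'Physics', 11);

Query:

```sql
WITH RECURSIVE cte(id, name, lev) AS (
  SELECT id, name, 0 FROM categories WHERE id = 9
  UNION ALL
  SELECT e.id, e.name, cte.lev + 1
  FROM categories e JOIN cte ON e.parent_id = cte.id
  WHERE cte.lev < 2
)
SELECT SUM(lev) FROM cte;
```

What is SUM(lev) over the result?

3

Base: id=9 (NonFiction) at lev 0.
Iteration 1: rows with parent_id in {9} -> Sports (id 10, lev 1).
Iteration 2: rows with parent_id in {10} -> Toys (id 11, lev 2).
Iteration 3: lev < 2 fails for all current rows; recursion stops.
SUM(lev) = 0 + 1 + 2 = 3.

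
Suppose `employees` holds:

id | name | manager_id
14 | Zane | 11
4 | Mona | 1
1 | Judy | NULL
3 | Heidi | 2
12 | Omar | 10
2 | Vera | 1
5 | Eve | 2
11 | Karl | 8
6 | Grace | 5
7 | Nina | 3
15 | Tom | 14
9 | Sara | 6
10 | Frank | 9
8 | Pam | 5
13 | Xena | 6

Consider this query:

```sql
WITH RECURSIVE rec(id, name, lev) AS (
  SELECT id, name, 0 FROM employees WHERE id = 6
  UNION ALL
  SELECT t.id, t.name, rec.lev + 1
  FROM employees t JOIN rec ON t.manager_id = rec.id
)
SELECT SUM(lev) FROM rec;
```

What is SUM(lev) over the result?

7

Base: id=6 (Grace) at lev 0.
Iteration 1: rows with manager_id in {6} -> Sara (id 9, lev 1), Xena (id 13, lev 1).
Iteration 2: rows with manager_id in {9,13} -> Frank (id 10, lev 2).
Iteration 3: rows with manager_id in {10} -> Omar (id 12, lev 3).
Iteration 4: no rows with manager_id in {12}; recursion stops.
SUM(lev) = 0 + 1 + 1 + 2 + 3 = 7.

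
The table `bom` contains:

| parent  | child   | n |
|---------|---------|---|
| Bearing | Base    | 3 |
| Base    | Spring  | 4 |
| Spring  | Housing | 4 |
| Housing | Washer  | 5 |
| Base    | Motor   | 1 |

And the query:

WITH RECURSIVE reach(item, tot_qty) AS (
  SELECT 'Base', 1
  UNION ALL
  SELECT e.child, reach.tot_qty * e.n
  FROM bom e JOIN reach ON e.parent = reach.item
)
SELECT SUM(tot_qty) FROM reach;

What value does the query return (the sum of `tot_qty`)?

Base: (Base, tot_qty=1).
Iteration 1: components of {Base} -> Motor = 1*1 = 1, Spring = 1*4 = 4.
Iteration 2: components of {Motor,Spring} -> Housing = 4*4 = 16.
Iteration 3: components of {Housing} -> Washer = 16*5 = 80.
Iteration 4: no further components; recursion stops.
SUM(tot_qty) = 1 + 4 + 1 + 16 + 80 = 102.

102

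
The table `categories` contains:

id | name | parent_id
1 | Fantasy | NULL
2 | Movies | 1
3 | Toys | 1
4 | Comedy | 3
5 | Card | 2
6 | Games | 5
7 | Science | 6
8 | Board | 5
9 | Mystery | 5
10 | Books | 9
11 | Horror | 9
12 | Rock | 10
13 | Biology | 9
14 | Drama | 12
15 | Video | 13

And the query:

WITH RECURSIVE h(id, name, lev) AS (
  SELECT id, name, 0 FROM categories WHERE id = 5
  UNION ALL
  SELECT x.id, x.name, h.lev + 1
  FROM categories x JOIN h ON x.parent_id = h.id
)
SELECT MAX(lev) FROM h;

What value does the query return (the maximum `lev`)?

Base: id=5 (Card) at lev 0.
Iteration 1: rows with parent_id in {5} -> Games (id 6, lev 1), Board (id 8, lev 1), Mystery (id 9, lev 1).
Iteration 2: rows with parent_id in {6,8,9} -> Science (id 7, lev 2), Books (id 10, lev 2), Horror (id 11, lev 2), Biology (id 13, lev 2).
Iteration 3: rows with parent_id in {7,10,11,13} -> Rock (id 12, lev 3), Video (id 15, lev 3).
Iteration 4: rows with parent_id in {12,15} -> Drama (id 14, lev 4).
Iteration 5: no rows with parent_id in {14}; recursion stops.
lev values: 0, 1, 1, 1, 2, 2, 2, 2, 3, 3, 4; the maximum is 4.

4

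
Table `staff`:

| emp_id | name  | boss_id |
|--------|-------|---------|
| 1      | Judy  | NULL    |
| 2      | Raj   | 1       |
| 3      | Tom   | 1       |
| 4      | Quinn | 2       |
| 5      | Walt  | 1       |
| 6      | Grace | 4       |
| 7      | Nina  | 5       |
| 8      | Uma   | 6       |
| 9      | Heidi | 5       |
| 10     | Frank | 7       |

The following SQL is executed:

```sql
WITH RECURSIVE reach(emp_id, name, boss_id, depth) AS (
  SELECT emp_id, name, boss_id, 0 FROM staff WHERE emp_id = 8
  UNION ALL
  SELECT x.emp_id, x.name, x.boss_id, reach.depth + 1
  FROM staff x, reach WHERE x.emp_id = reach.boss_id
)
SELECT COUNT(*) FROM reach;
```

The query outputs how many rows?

5

Base: emp_id=8 (Uma), boss_id=6, depth 0.
Iteration 1: join on emp_id=6 -> Grace (id 6, boss_id=4, depth 1).
Iteration 2: join on emp_id=4 -> Quinn (id 4, boss_id=2, depth 2).
Iteration 3: join on emp_id=2 -> Raj (id 2, boss_id=1, depth 3).
Iteration 4: join on emp_id=1 -> Judy (id 1, boss_id=NULL, depth 4).
Iteration 5: boss_id is NULL; no match; recursion stops.
Total rows emitted: 5.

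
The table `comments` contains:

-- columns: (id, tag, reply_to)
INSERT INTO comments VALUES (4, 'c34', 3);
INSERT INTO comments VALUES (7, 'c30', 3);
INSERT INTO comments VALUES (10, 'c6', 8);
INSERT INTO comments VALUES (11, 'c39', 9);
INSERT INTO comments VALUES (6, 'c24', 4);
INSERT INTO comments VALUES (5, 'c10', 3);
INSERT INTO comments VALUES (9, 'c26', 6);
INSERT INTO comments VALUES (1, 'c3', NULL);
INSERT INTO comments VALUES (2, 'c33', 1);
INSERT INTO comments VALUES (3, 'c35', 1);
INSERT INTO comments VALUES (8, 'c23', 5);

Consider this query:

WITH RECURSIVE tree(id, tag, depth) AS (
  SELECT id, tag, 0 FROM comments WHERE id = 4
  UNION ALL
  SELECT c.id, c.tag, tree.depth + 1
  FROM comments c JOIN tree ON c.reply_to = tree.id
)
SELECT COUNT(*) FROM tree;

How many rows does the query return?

4

Base: id=4 (c34) at depth 0.
Iteration 1: rows with reply_to in {4} -> c24 (id 6, depth 1).
Iteration 2: rows with reply_to in {6} -> c26 (id 9, depth 2).
Iteration 3: rows with reply_to in {9} -> c39 (id 11, depth 3).
Iteration 4: no rows with reply_to in {11}; recursion stops.
Total rows emitted: 4.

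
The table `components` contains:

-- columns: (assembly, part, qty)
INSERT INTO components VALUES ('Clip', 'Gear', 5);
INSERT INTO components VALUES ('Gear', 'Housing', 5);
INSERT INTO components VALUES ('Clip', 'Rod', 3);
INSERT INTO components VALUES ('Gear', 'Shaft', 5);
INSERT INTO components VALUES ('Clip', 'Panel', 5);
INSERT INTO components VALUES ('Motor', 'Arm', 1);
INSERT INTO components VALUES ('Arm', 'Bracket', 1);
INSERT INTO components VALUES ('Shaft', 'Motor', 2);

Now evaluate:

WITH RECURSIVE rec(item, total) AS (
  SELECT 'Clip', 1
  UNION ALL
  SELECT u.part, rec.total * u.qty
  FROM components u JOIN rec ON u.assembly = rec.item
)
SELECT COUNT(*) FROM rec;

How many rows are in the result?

9

Base: (Clip, total=1).
Iteration 1: components of {Clip} -> Gear = 1*5 = 5, Panel = 1*5 = 5, Rod = 1*3 = 3.
Iteration 2: components of {Gear,Panel,Rod} -> Housing = 5*5 = 25, Shaft = 5*5 = 25.
Iteration 3: components of {Housing,Shaft} -> Motor = 25*2 = 50.
Iteration 4: components of {Motor} -> Arm = 50*1 = 50.
Iteration 5: components of {Arm} -> Bracket = 50*1 = 50.
Iteration 6: no further components; recursion stops.
Total rows emitted: 9.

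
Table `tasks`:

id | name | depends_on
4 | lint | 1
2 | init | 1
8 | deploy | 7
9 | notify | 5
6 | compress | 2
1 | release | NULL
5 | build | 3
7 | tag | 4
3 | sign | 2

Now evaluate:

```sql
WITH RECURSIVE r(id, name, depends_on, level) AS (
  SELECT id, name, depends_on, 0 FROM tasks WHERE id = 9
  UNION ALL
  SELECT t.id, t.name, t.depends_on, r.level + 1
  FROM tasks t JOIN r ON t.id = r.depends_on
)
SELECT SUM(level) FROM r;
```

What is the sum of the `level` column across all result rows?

10

Base: id=9 (notify), depends_on=5, level 0.
Iteration 1: join on id=5 -> build (id 5, depends_on=3, level 1).
Iteration 2: join on id=3 -> sign (id 3, depends_on=2, level 2).
Iteration 3: join on id=2 -> init (id 2, depends_on=1, level 3).
Iteration 4: join on id=1 -> release (id 1, depends_on=NULL, level 4).
Iteration 5: depends_on is NULL; no match; recursion stops.
SUM(level) = 0 + 1 + 2 + 3 + 4 = 10.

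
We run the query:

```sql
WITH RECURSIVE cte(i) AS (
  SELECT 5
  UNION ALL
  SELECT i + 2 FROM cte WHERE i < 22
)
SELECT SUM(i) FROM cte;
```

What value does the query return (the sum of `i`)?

Base: i=5.
Iteration 1: 5 < 22 holds -> i = 5 + 2 = 7.
Iteration 2: 7 < 22 holds -> i = 7 + 2 = 9.
Iteration 3: 9 < 22 holds -> i = 9 + 2 = 11.
Iteration 4: 11 < 22 holds -> i = 11 + 2 = 13.
Iteration 5: 13 < 22 holds -> i = 13 + 2 = 15.
Iteration 6: 15 < 22 holds -> i = 15 + 2 = 17.
Iteration 7: 17 < 22 holds -> i = 17 + 2 = 19.
Iteration 8: 19 < 22 holds -> i = 19 + 2 = 21.
Iteration 9: 21 < 22 holds -> i = 21 + 2 = 23.
Iteration 10: 23 < 22 fails; recursion stops.
SUM(i) = 5 + 7 + 9 + 11 + 13 + 15 + 17 + 19 + 21 + 23 = 140.

140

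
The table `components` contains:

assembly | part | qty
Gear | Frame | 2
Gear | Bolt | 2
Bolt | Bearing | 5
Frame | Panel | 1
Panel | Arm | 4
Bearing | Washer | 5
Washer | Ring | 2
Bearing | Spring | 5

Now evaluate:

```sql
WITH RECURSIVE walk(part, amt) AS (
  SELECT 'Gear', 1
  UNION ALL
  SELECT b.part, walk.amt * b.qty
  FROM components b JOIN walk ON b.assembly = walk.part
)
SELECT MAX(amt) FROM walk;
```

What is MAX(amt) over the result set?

Base: (Gear, amt=1).
Iteration 1: components of {Gear} -> Bolt = 1*2 = 2, Frame = 1*2 = 2.
Iteration 2: components of {Bolt,Frame} -> Bearing = 2*5 = 10, Panel = 2*1 = 2.
Iteration 3: components of {Bearing,Panel} -> Arm = 2*4 = 8, Spring = 10*5 = 50, Washer = 10*5 = 50.
Iteration 4: components of {Arm,Spring,Washer} -> Ring = 50*2 = 100.
Iteration 5: no further components; recursion stops.
amt values: 1, 2, 2, 2, 10, 8, 50, 50, 100; the maximum is 100.

100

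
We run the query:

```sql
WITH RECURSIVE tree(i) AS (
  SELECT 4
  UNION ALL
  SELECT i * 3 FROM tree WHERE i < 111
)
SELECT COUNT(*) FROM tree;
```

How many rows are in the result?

5

Base: i=4.
Iteration 1: 4 < 111 holds -> i = 4 * 3 = 12.
Iteration 2: 12 < 111 holds -> i = 12 * 3 = 36.
Iteration 3: 36 < 111 holds -> i = 36 * 3 = 108.
Iteration 4: 108 < 111 holds -> i = 108 * 3 = 324.
Iteration 5: 324 < 111 fails; recursion stops.
Total rows emitted: 5.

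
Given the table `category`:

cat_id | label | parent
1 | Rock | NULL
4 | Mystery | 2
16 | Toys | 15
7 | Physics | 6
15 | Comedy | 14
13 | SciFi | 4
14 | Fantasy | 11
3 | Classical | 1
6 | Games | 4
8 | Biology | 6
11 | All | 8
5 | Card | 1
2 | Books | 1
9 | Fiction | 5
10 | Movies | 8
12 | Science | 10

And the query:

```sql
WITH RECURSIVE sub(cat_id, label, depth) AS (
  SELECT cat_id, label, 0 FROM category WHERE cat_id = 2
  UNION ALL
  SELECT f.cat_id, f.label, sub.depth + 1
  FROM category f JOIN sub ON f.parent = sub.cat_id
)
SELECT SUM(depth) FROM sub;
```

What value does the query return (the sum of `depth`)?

Base: cat_id=2 (Books) at depth 0.
Iteration 1: rows with parent in {2} -> Mystery (id 4, depth 1).
Iteration 2: rows with parent in {4} -> Games (id 6, depth 2), SciFi (id 13, depth 2).
Iteration 3: rows with parent in {6,13} -> Physics (id 7, depth 3), Biology (id 8, depth 3).
Iteration 4: rows with parent in {7,8} -> Movies (id 10, depth 4), All (id 11, depth 4).
Iteration 5: rows with parent in {10,11} -> Science (id 12, depth 5), Fantasy (id 14, depth 5).
Iteration 6: rows with parent in {12,14} -> Comedy (id 15, depth 6).
Iteration 7: rows with parent in {15} -> Toys (id 16, depth 7).
Iteration 8: no rows with parent in {16}; recursion stops.
SUM(depth) = 0 + 1 + 2 + 2 + 3 + 3 + 4 + 4 + 5 + 5 + 6 + 7 = 42.

42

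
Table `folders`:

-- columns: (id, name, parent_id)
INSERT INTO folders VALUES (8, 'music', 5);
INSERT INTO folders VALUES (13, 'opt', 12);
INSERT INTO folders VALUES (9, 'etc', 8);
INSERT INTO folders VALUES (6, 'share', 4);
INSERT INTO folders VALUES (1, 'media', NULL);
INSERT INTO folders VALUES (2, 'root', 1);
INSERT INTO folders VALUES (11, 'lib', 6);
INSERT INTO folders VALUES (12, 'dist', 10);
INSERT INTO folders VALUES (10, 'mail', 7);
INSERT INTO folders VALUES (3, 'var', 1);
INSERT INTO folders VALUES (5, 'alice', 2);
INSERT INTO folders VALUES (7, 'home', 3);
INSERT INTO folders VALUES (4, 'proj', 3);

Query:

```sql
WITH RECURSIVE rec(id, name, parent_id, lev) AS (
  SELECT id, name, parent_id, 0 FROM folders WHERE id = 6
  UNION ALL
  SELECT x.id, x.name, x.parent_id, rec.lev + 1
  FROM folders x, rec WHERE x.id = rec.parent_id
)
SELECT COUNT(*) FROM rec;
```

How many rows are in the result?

4

Base: id=6 (share), parent_id=4, lev 0.
Iteration 1: join on id=4 -> proj (id 4, parent_id=3, lev 1).
Iteration 2: join on id=3 -> var (id 3, parent_id=1, lev 2).
Iteration 3: join on id=1 -> media (id 1, parent_id=NULL, lev 3).
Iteration 4: parent_id is NULL; no match; recursion stops.
Total rows emitted: 4.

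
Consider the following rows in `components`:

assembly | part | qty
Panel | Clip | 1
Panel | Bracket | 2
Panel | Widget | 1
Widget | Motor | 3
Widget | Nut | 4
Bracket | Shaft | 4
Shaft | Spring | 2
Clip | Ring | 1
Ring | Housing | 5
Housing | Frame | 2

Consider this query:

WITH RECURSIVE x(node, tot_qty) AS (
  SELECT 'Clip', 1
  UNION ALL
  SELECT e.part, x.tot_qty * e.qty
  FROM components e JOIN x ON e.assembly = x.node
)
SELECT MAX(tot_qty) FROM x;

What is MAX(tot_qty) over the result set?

Base: (Clip, tot_qty=1).
Iteration 1: components of {Clip} -> Ring = 1*1 = 1.
Iteration 2: components of {Ring} -> Housing = 1*5 = 5.
Iteration 3: components of {Housing} -> Frame = 5*2 = 10.
Iteration 4: no further components; recursion stops.
tot_qty values: 1, 1, 5, 10; the maximum is 10.

10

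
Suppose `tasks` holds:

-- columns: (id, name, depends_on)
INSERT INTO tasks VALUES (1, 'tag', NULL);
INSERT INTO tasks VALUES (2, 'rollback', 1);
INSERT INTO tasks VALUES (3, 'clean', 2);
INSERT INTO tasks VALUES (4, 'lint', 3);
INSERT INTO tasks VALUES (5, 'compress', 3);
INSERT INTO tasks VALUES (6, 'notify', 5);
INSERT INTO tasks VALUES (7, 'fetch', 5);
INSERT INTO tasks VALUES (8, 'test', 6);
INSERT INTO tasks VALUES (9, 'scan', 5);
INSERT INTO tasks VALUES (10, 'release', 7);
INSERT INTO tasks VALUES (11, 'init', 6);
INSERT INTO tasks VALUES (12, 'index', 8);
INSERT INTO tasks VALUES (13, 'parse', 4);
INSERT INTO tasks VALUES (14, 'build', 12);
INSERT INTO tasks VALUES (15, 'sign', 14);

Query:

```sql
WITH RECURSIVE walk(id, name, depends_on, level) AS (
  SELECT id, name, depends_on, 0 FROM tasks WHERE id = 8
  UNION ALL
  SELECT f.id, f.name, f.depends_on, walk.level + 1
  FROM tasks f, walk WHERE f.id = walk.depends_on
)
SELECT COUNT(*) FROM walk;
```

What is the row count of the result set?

Base: id=8 (test), depends_on=6, level 0.
Iteration 1: join on id=6 -> notify (id 6, depends_on=5, level 1).
Iteration 2: join on id=5 -> compress (id 5, depends_on=3, level 2).
Iteration 3: join on id=3 -> clean (id 3, depends_on=2, level 3).
Iteration 4: join on id=2 -> rollback (id 2, depends_on=1, level 4).
Iteration 5: join on id=1 -> tag (id 1, depends_on=NULL, level 5).
Iteration 6: depends_on is NULL; no match; recursion stops.
Total rows emitted: 6.

6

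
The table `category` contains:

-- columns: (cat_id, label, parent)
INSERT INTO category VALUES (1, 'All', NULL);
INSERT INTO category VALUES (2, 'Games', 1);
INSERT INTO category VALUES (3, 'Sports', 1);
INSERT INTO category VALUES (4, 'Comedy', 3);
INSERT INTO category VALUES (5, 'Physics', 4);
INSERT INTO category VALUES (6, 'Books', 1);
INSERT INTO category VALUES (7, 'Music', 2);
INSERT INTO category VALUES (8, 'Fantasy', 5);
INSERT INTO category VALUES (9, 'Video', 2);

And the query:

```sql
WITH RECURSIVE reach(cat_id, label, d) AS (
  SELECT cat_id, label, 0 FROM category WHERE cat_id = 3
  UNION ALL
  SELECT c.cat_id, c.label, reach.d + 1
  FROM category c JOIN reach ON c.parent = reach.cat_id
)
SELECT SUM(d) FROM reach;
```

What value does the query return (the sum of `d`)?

Base: cat_id=3 (Sports) at d 0.
Iteration 1: rows with parent in {3} -> Comedy (id 4, d 1).
Iteration 2: rows with parent in {4} -> Physics (id 5, d 2).
Iteration 3: rows with parent in {5} -> Fantasy (id 8, d 3).
Iteration 4: no rows with parent in {8}; recursion stops.
SUM(d) = 0 + 1 + 2 + 3 = 6.

6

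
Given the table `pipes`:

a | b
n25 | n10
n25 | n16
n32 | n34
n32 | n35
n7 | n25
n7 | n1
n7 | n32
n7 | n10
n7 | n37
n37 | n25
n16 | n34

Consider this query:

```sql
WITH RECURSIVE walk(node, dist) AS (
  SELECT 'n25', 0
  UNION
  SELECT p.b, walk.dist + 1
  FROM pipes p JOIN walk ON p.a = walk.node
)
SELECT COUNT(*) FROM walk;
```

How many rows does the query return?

4

Base: (n25, dist=0).
Iteration 1: edges from {n25} -> (n10, dist=1), (n16, dist=1).
Iteration 2: edges from {n10,n16} -> (n34, dist=2).
Iteration 3: no outgoing edges from {n34}; recursion stops.
Total rows emitted: 4.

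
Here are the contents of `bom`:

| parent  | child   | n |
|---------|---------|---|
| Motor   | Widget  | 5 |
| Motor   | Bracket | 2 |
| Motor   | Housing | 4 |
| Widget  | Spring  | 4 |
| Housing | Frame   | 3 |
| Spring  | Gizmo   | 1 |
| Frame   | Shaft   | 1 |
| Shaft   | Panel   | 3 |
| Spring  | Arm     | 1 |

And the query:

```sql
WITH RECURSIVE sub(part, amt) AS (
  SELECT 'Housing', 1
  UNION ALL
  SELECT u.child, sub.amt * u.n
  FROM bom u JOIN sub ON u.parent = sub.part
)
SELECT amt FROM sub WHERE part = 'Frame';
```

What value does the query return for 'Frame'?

3

Base: (Housing, amt=1).
Iteration 1: components of {Housing} -> Frame = 1*3 = 3.
Iteration 2: components of {Frame} -> Shaft = 3*1 = 3.
Iteration 3: components of {Shaft} -> Panel = 3*3 = 9.
Iteration 4: no further components; recursion stops.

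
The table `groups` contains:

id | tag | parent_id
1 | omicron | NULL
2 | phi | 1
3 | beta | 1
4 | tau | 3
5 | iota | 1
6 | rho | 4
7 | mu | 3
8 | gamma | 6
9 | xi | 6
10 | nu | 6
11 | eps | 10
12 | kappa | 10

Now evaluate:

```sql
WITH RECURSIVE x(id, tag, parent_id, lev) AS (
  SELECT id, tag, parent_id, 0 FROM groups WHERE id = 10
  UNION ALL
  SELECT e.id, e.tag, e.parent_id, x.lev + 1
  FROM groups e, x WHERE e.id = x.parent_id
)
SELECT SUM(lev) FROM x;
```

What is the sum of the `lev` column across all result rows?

10

Base: id=10 (nu), parent_id=6, lev 0.
Iteration 1: join on id=6 -> rho (id 6, parent_id=4, lev 1).
Iteration 2: join on id=4 -> tau (id 4, parent_id=3, lev 2).
Iteration 3: join on id=3 -> beta (id 3, parent_id=1, lev 3).
Iteration 4: join on id=1 -> omicron (id 1, parent_id=NULL, lev 4).
Iteration 5: parent_id is NULL; no match; recursion stops.
SUM(lev) = 0 + 1 + 2 + 3 + 4 = 10.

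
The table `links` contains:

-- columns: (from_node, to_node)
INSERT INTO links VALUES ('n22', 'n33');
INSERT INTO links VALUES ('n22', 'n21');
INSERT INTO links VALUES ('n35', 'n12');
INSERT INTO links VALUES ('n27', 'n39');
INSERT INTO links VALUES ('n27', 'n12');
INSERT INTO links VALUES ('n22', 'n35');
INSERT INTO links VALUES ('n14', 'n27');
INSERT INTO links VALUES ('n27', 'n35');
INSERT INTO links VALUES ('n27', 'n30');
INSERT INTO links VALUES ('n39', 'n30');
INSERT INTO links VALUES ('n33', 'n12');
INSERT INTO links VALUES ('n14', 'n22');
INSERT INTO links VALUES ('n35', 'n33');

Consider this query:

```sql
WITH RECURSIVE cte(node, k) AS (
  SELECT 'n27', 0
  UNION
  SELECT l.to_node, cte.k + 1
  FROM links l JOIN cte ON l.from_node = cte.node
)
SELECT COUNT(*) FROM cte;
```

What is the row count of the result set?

9

Base: (n27, k=0).
Iteration 1: edges from {n27} -> (n12, k=1), (n30, k=1), (n35, k=1), (n39, k=1).
Iteration 2: edges from {n12,n30,n35,n39} -> (n12, k=2), (n30, k=2), (n33, k=2).
Iteration 3: edges from {n12,n30,n33} -> (n12, k=3).
Iteration 4: no outgoing edges from {n12}; recursion stops.
Total rows emitted: 9.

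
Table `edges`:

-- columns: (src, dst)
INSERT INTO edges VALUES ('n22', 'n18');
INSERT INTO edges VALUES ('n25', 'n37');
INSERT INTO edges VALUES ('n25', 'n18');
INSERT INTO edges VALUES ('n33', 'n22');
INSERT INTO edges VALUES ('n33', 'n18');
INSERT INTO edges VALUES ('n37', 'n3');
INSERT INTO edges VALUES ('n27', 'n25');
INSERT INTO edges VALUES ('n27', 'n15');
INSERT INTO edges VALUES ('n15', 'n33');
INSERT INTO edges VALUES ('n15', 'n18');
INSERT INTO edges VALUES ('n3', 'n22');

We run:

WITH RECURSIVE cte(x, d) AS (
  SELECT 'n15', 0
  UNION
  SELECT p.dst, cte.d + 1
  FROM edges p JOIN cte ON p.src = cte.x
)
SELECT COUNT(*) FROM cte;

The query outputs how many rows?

Base: (n15, d=0).
Iteration 1: edges from {n15} -> (n18, d=1), (n33, d=1).
Iteration 2: edges from {n18,n33} -> (n18, d=2), (n22, d=2).
Iteration 3: edges from {n18,n22} -> (n18, d=3).
Iteration 4: no outgoing edges from {n18}; recursion stops.
Total rows emitted: 6.

6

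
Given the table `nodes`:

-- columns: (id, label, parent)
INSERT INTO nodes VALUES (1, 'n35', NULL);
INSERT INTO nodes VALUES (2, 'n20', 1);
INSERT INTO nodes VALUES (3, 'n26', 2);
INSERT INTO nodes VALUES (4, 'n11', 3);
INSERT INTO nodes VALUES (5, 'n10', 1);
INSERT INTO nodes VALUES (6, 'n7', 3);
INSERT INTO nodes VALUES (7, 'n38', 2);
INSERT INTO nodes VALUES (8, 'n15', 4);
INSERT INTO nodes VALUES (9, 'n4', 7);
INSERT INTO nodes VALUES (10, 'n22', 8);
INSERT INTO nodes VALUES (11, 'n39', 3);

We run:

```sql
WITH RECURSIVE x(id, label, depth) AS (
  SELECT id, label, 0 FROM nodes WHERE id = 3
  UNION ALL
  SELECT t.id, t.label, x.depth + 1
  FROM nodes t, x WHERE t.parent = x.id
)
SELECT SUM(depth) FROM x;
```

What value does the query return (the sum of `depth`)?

8

Base: id=3 (n26) at depth 0.
Iteration 1: rows with parent in {3} -> n11 (id 4, depth 1), n7 (id 6, depth 1), n39 (id 11, depth 1).
Iteration 2: rows with parent in {4,6,11} -> n15 (id 8, depth 2).
Iteration 3: rows with parent in {8} -> n22 (id 10, depth 3).
Iteration 4: no rows with parent in {10}; recursion stops.
SUM(depth) = 0 + 1 + 1 + 1 + 2 + 3 = 8.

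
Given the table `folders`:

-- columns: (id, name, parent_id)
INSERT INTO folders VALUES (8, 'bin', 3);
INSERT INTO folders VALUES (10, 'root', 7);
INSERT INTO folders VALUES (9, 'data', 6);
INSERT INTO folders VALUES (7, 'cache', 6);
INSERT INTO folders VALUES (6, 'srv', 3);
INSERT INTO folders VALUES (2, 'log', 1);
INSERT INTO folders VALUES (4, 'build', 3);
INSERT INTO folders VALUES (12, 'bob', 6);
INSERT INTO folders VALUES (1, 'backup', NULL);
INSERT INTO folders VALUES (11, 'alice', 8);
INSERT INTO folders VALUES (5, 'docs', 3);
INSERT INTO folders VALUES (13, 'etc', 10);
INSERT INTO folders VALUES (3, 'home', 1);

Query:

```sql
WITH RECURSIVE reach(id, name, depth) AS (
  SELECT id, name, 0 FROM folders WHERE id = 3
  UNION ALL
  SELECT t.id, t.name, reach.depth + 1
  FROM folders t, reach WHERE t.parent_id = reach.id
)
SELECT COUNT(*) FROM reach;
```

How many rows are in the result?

Base: id=3 (home) at depth 0.
Iteration 1: rows with parent_id in {3} -> build (id 4, depth 1), docs (id 5, depth 1), srv (id 6, depth 1), bin (id 8, depth 1).
Iteration 2: rows with parent_id in {4,5,6,8} -> cache (id 7, depth 2), data (id 9, depth 2), alice (id 11, depth 2), bob (id 12, depth 2).
Iteration 3: rows with parent_id in {7,9,11,12} -> root (id 10, depth 3).
Iteration 4: rows with parent_id in {10} -> etc (id 13, depth 4).
Iteration 5: no rows with parent_id in {13}; recursion stops.
Total rows emitted: 11.

11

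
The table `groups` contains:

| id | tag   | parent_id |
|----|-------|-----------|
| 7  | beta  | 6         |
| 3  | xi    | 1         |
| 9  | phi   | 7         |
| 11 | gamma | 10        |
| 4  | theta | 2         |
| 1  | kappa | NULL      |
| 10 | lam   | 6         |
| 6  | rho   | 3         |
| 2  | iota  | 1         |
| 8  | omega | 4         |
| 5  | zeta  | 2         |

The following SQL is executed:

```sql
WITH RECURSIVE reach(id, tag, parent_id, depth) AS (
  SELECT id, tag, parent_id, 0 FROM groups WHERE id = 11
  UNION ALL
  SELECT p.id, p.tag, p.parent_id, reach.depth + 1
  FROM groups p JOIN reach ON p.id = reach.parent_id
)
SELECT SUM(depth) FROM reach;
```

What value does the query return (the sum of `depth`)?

Base: id=11 (gamma), parent_id=10, depth 0.
Iteration 1: join on id=10 -> lam (id 10, parent_id=6, depth 1).
Iteration 2: join on id=6 -> rho (id 6, parent_id=3, depth 2).
Iteration 3: join on id=3 -> xi (id 3, parent_id=1, depth 3).
Iteration 4: join on id=1 -> kappa (id 1, parent_id=NULL, depth 4).
Iteration 5: parent_id is NULL; no match; recursion stops.
SUM(depth) = 0 + 1 + 2 + 3 + 4 = 10.

10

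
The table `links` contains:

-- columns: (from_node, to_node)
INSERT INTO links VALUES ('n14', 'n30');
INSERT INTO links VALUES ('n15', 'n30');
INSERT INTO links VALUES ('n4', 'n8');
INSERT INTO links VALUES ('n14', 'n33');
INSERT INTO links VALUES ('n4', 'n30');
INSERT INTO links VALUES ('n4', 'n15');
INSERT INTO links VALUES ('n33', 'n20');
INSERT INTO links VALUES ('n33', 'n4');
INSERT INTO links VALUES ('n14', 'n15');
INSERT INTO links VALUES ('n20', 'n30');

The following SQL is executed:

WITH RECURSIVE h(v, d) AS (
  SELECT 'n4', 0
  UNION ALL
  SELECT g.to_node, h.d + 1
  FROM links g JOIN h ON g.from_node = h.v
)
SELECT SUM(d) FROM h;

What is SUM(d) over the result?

5

Base: (n4, d=0).
Iteration 1: edges from {n4} -> (n15, d=1), (n30, d=1), (n8, d=1).
Iteration 2: edges from {n15,n30,n8} -> (n30, d=2).
Iteration 3: no outgoing edges from {n30}; recursion stops.
SUM(d) = 0 + 1 + 1 + 1 + 2 = 5.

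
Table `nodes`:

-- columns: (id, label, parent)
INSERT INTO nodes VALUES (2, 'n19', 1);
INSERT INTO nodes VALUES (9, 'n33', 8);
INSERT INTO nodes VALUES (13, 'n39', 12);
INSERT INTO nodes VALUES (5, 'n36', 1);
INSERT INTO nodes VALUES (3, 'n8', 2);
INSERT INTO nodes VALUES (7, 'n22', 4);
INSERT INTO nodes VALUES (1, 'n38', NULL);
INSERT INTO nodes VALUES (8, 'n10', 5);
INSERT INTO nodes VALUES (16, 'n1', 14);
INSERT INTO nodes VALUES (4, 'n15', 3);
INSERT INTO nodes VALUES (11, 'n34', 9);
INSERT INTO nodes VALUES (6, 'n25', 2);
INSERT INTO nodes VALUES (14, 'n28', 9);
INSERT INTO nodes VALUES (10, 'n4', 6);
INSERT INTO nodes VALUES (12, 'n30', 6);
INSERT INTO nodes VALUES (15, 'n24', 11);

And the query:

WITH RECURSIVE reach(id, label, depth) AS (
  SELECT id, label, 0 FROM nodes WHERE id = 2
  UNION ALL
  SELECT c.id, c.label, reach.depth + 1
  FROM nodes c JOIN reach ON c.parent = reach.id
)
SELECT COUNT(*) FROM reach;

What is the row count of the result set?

Base: id=2 (n19) at depth 0.
Iteration 1: rows with parent in {2} -> n8 (id 3, depth 1), n25 (id 6, depth 1).
Iteration 2: rows with parent in {3,6} -> n15 (id 4, depth 2), n4 (id 10, depth 2), n30 (id 12, depth 2).
Iteration 3: rows with parent in {4,10,12} -> n22 (id 7, depth 3), n39 (id 13, depth 3).
Iteration 4: no rows with parent in {7,13}; recursion stops.
Total rows emitted: 8.

8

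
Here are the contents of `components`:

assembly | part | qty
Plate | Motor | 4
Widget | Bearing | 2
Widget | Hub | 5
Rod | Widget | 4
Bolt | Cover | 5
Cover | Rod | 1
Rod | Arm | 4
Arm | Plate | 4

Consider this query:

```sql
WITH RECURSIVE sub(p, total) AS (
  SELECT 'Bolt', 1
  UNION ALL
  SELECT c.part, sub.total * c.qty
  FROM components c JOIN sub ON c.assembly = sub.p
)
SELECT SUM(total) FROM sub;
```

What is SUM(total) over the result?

Base: (Bolt, total=1).
Iteration 1: components of {Bolt} -> Cover = 1*5 = 5.
Iteration 2: components of {Cover} -> Rod = 5*1 = 5.
Iteration 3: components of {Rod} -> Arm = 5*4 = 20, Widget = 5*4 = 20.
Iteration 4: components of {Arm,Widget} -> Bearing = 20*2 = 40, Hub = 20*5 = 100, Plate = 20*4 = 80.
Iteration 5: components of {Bearing,Hub,Plate} -> Motor = 80*4 = 320.
Iteration 6: no further components; recursion stops.
SUM(total) = 1 + 5 + 5 + 20 + 20 + 80 + 40 + 100 + 320 = 591.

591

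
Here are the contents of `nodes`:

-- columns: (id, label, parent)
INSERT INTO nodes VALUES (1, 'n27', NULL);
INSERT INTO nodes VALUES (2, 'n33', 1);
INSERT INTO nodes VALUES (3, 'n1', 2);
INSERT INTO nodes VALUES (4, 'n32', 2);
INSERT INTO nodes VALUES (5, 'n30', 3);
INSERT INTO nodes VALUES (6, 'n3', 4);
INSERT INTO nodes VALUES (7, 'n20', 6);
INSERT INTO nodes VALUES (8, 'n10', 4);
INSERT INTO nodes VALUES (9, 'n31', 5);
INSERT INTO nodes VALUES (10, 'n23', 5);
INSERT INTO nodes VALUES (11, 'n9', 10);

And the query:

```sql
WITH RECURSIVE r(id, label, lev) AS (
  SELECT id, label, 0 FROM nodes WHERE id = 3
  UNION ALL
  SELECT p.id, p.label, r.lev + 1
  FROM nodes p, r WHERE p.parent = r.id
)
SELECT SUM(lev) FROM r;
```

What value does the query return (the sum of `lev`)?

8

Base: id=3 (n1) at lev 0.
Iteration 1: rows with parent in {3} -> n30 (id 5, lev 1).
Iteration 2: rows with parent in {5} -> n31 (id 9, lev 2), n23 (id 10, lev 2).
Iteration 3: rows with parent in {9,10} -> n9 (id 11, lev 3).
Iteration 4: no rows with parent in {11}; recursion stops.
SUM(lev) = 0 + 1 + 2 + 2 + 3 = 8.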